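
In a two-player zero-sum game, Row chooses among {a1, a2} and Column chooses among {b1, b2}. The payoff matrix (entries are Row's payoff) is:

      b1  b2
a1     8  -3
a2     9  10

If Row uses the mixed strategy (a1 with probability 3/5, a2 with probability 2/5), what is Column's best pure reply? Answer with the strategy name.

b2

If Column plays b1, Row's expected payoff is (3/5)·8 + (2/5)·9 = 42/5.
If Column plays b2, Row's expected payoff is (3/5)·(-3) + (2/5)·10 = 11/5.
Column minimizes Row's payoff; the smallest is 11/5, so the best response is b2.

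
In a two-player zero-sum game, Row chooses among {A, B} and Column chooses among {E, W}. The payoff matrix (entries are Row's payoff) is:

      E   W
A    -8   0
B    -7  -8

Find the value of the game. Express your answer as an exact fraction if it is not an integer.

Row minima: A → -8, B → -8; maximin = -8.
Column maxima: E → -7, W → 0; minimax = -7.
-8 ≠ -7, so there is no saddle point; optimal play is mixed.
Let Row play A with probability p. Expected payoff against E: (-8)p + (-7)(1−p) = −p − 7; against W: 0p + (-8)(1−p) = 8p − 8.
Setting these equal: −p − 7 = 8p − 8 ⇒ −9p = -1 ⇒ p = 1/9, and the value is (-1)·(1/9) − 7 = -64/9.
For Column: with q = P(E), equating A's and B's payoffs gives −8q = q − 8 ⇒ q = 8/9.

-64/9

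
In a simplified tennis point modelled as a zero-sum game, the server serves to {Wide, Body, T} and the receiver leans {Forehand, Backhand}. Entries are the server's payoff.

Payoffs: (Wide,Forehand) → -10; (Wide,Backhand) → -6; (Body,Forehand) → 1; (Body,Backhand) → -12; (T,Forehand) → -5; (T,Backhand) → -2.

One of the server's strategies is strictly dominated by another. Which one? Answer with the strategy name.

T gives a strictly higher payoff than Wide against every column: -5 > -10, -2 > -6.
So Wide is strictly dominated and the server never plays it.

Wide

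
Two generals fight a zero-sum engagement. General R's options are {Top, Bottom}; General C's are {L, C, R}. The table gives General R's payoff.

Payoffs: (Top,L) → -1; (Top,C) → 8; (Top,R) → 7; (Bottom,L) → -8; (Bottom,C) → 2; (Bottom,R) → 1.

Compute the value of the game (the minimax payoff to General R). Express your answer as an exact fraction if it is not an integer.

Row minima: Top → -1, Bottom → -8; maximin = -1.
Column maxima: L → -1, C → 8, R → 7; minimax = -1.
Since maximin = minimax = -1, there is a saddle point and the value is -1.

-1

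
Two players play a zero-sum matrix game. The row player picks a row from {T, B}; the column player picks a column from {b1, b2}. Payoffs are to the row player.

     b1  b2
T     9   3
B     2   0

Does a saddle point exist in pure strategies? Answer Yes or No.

Yes

Row minima: T → 3, B → 0; maximin = 3.
Column maxima: b1 → 9, b2 → 3; minimax = 3.
maximin = minimax = 3, so a saddle point exists.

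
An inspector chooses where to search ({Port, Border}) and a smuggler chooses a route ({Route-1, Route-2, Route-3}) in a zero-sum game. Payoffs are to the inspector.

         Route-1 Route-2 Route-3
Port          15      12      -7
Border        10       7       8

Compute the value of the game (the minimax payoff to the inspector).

Row minima: Port → -7, Border → 7; maximin = 7.
Column maxima: Route-1 → 15, Route-2 → 12, Route-3 → 8; minimax = 8.
7 ≠ 8, so there is no saddle point; optimal play is mixed.
Route-1 is strictly dominated by Route-2 (it gives the inspector strictly more in every row), so the smuggler never plays it.
On the remaining 2×2 (Port, Border vs Route-2, Route-3):
Let the inspector play Port with probability p. Expected payoff against Route-2: 12p + 7(1−p) = 5p + 7; against Route-3: (-7)p + 8(1−p) = −15p + 8.
Setting these equal: 5p + 7 = −15p + 8 ⇒ 20p = 1 ⇒ p = 1/20, and the value is (5)·(1/20) + 7 = 29/4.
For the smuggler: with q = P(Route-2), equating Port's and Border's payoffs gives 19q − 7 = −q + 8 ⇒ q = 3/4.

29/4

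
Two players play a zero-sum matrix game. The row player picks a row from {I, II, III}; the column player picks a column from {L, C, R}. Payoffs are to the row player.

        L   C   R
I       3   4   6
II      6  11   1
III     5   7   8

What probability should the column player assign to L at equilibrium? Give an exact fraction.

7/8

Row minima: I → 3, II → 1, III → 5; maximin = 5.
Column maxima: L → 6, C → 11, R → 8; minimax = 6.
5 ≠ 6, so there is no saddle point; optimal play is mixed.
I is strictly dominated by III, so the row player never plays it.
C is strictly dominated by L (it gives the row player strictly more in every row), so the column player never plays it.
On the remaining 2×2 (II, III vs L, R):
Let the row player play II with probability p. Expected payoff against L: 6p + 5(1−p) = p + 5; against R: 1p + 8(1−p) = −7p + 8.
Setting these equal: p + 5 = −7p + 8 ⇒ 8p = 3 ⇒ p = 3/8, and the value is (1)·(3/8) + 5 = 43/8.
For the column player: with q = P(L), equating II's and III's payoffs gives 5q + 1 = −3q + 8 ⇒ q = 7/8.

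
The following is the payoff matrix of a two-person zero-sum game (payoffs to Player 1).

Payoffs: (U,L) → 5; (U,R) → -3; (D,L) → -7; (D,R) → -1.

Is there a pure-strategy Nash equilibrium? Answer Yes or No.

No

Row minima: U → -3, D → -7; maximin = -3.
Column maxima: L → 5, R → -1; minimax = -1.
-3 ≠ -1, so no pure-strategy equilibrium exists.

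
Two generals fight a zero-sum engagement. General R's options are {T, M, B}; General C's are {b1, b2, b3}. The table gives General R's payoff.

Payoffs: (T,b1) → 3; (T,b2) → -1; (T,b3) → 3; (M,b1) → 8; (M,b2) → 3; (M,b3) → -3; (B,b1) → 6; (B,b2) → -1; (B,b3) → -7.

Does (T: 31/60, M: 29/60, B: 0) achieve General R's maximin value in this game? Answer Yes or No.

Against b1 this mix gives (31/60)·3 + (29/60)·8 = 65/12.
Against b2 this mix gives (31/60)·(-1) + (29/60)·3 = 14/15.
Against b3 this mix gives (31/60)·3 + (29/60)·(-3) = 1/10.
General C will play b3, holding General R to 1/10. Shifting weight toward the row that does better against b3 would raise this floor (the equalizing mix achieves 3/5 against both b3 and b2), so the proposed strategy is not optimal.

No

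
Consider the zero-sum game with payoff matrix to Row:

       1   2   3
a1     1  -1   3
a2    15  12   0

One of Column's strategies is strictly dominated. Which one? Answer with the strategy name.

1

2 holds Row's payoff strictly below 1 in every row: -1 < 1, 12 < 15.
So 1 is strictly dominated for Column.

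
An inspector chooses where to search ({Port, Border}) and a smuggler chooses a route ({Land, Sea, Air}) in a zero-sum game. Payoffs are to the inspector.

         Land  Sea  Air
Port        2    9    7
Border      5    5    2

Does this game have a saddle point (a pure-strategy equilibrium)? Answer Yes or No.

Row minima: Port → 2, Border → 2; maximin = 2.
Column maxima: Land → 5, Sea → 9, Air → 7; minimax = 5.
2 ≠ 5, so no pure-strategy equilibrium exists.

No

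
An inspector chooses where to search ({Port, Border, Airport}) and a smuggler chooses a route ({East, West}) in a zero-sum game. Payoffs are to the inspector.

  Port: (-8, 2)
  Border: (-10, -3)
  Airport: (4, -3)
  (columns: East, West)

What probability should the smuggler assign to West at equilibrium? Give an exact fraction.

Row minima: Port → -8, Border → -10, Airport → -3; maximin = -3.
Column maxima: East → 4, West → 2; minimax = 2.
-3 ≠ 2, so there is no saddle point; optimal play is mixed.
Border is strictly dominated by Port, so the inspector never plays it.
On the remaining 2×2 (Port, Airport vs East, West):
Let the inspector play Port with probability p. Expected payoff against East: (-8)p + 4(1−p) = −12p + 4; against West: 2p + (-3)(1−p) = 5p − 3.
Setting these equal: −12p + 4 = 5p − 3 ⇒ −17p = -7 ⇒ p = 7/17, and the value is (-12)·(7/17) + 4 = -16/17.
For the smuggler: with q = P(East), equating Port's and Airport's payoffs gives −10q + 2 = 7q − 3 ⇒ q = 5/17.

12/17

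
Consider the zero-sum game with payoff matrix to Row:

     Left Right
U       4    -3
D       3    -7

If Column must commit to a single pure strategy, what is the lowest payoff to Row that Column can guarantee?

-3

Column maxima: Left → 4, Right → -3.
The smallest of these is -3.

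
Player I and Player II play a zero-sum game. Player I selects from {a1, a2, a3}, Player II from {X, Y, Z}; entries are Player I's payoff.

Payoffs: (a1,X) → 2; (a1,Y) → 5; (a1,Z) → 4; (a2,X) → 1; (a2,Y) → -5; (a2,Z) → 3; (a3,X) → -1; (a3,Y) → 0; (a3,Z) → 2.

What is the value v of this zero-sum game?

Row minima: a1 → 2, a2 → -5, a3 → -1; maximin = 2.
Column maxima: X → 2, Y → 5, Z → 4; minimax = 2.
Since maximin = minimax = 2, there is a saddle point and the value is 2.

2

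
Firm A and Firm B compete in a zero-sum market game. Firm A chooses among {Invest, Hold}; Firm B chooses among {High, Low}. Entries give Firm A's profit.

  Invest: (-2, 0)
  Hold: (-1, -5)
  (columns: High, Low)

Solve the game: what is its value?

-5/3

Row minima: Invest → -2, Hold → -5; maximin = -2.
Column maxima: High → -1, Low → 0; minimax = -1.
-2 ≠ -1, so there is no saddle point; optimal play is mixed.
Let Firm A play Invest with probability p. Expected payoff against High: (-2)p + (-1)(1−p) = −p − 1; against Low: 0p + (-5)(1−p) = 5p − 5.
Setting these equal: −p − 1 = 5p − 5 ⇒ −6p = -4 ⇒ p = 2/3, and the value is (-1)·(2/3) − 1 = -5/3.
For Firm B: with q = P(High), equating Invest's and Hold's payoffs gives −2q = 4q − 5 ⇒ q = 5/6.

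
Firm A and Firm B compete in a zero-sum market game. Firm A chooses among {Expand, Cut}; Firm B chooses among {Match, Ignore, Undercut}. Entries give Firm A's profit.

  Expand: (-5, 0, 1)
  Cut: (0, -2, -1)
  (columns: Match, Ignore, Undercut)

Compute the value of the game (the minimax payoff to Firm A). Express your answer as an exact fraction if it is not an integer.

Row minima: Expand → -5, Cut → -2; maximin = -2.
Column maxima: Match → 0, Ignore → 0, Undercut → 1; minimax = 0.
-2 ≠ 0, so there is no saddle point; optimal play is mixed.
Undercut is strictly dominated by Ignore (it gives Firm A strictly more in every row), so Firm B never plays it.
On the remaining 2×2 (Expand, Cut vs Match, Ignore):
Let Firm A play Expand with probability p. Expected payoff against Match: (-5)p + 0(1−p) = −5p; against Ignore: 0p + (-2)(1−p) = 2p − 2.
Setting these equal: −5p = 2p − 2 ⇒ −7p = -2 ⇒ p = 2/7, and the value is (-5)·(2/7) = -10/7.
For Firm B: with q = P(Match), equating Expand's and Cut's payoffs gives −5q = 2q − 2 ⇒ q = 2/7.

-10/7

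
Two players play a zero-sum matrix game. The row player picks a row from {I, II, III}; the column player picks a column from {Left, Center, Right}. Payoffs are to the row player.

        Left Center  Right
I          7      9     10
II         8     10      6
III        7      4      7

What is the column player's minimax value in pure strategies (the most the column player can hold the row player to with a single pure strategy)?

8

Column maxima: Left → 8, Center → 10, Right → 10.
The smallest of these is 8.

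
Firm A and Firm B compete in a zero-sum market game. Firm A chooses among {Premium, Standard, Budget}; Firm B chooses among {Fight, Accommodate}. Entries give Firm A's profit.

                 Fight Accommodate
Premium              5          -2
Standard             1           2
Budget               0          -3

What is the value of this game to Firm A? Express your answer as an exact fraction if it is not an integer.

Row minima: Premium → -2, Standard → 1, Budget → -3; maximin = 1.
Column maxima: Fight → 5, Accommodate → 2; minimax = 2.
1 ≠ 2, so there is no saddle point; optimal play is mixed.
Budget is strictly dominated by Premium, so Firm A never plays it.
On the remaining 2×2 (Premium, Standard vs Fight, Accommodate):
Let Firm A play Premium with probability p. Expected payoff against Fight: 5p + 1(1−p) = 4p + 1; against Accommodate: (-2)p + 2(1−p) = −4p + 2.
Setting these equal: 4p + 1 = −4p + 2 ⇒ 8p = 1 ⇒ p = 1/8, and the value is (4)·(1/8) + 1 = 3/2.
For Firm B: with q = P(Fight), equating Premium's and Standard's payoffs gives 7q − 2 = −q + 2 ⇒ q = 1/2.

3/2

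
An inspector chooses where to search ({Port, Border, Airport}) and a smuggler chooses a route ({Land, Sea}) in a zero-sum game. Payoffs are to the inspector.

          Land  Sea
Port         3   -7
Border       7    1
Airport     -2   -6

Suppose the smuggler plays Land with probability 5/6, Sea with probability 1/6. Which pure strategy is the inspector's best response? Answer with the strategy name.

Border

Expected payoff of Port: (5/6)·3 + (1/6)·(-7) = 4/3.
Expected payoff of Border: (5/6)·7 + (1/6)·1 = 6.
Expected payoff of Airport: (5/6)·(-2) + (1/6)·(-6) = -8/3.
The largest is 6, so the inspector's best response is Border.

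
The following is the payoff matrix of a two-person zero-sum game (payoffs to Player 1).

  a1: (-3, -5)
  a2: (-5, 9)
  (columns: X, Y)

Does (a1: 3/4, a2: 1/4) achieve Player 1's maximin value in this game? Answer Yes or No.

Against X this mix gives (3/4)·(-3) + (1/4)·(-5) = -7/2.
Against Y this mix gives (3/4)·(-5) + (1/4)·9 = -3/2.
Player 2 will play X, holding Player 1 to -7/2. Shifting weight toward the row that does better against X would raise this floor (the equalizing mix achieves -13/4 against both X and Y), so the proposed strategy is not optimal.

No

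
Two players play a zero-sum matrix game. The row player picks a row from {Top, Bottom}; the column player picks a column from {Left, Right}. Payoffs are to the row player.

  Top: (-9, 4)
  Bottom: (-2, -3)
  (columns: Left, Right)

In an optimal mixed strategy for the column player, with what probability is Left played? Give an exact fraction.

Row minima: Top → -9, Bottom → -3; maximin = -3.
Column maxima: Left → -2, Right → 4; minimax = -2.
-3 ≠ -2, so there is no saddle point; optimal play is mixed.
Let the row player play Top with probability p. Expected payoff against Left: (-9)p + (-2)(1−p) = −7p − 2; against Right: 4p + (-3)(1−p) = 7p − 3.
Setting these equal: −7p − 2 = 7p − 3 ⇒ −14p = -1 ⇒ p = 1/14, and the value is (-7)·(1/14) − 2 = -5/2.
For the column player: with q = P(Left), equating Top's and Bottom's payoffs gives −13q + 4 = q − 3 ⇒ q = 1/2.

1/2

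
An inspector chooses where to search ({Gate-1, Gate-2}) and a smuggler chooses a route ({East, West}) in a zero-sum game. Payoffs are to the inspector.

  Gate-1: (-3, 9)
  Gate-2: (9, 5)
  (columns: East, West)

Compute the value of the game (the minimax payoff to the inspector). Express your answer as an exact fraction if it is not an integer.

6

Row minima: Gate-1 → -3, Gate-2 → 5; maximin = 5.
Column maxima: East → 9, West → 9; minimax = 9.
5 ≠ 9, so there is no saddle point; optimal play is mixed.
Let the inspector play Gate-1 with probability p. Expected payoff against East: (-3)p + 9(1−p) = −12p + 9; against West: 9p + 5(1−p) = 4p + 5.
Setting these equal: −12p + 9 = 4p + 5 ⇒ −16p = -4 ⇒ p = 1/4, and the value is (-12)·(1/4) + 9 = 6.
For the smuggler: with q = P(East), equating Gate-1's and Gate-2's payoffs gives −12q + 9 = 4q + 5 ⇒ q = 1/4.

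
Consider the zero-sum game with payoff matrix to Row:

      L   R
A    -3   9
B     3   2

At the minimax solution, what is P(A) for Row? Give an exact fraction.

1/13

Row minima: A → -3, B → 2; maximin = 2.
Column maxima: L → 3, R → 9; minimax = 3.
2 ≠ 3, so there is no saddle point; optimal play is mixed.
Let Row play A with probability p. Expected payoff against L: (-3)p + 3(1−p) = −6p + 3; against R: 9p + 2(1−p) = 7p + 2.
Setting these equal: −6p + 3 = 7p + 2 ⇒ −13p = -1 ⇒ p = 1/13, and the value is (-6)·(1/13) + 3 = 33/13.
For Column: with q = P(L), equating A's and B's payoffs gives −12q + 9 = q + 2 ⇒ q = 7/13.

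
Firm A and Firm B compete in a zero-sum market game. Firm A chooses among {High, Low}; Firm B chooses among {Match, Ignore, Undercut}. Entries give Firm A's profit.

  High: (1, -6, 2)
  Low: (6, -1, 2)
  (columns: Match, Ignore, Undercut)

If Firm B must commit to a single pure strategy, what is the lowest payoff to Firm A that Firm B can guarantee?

-1

Column maxima: Match → 6, Ignore → -1, Undercut → 2.
The smallest of these is -1.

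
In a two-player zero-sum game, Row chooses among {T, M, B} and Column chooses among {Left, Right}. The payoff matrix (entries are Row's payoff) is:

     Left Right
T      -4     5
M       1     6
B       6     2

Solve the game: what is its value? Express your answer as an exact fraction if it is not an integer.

34/9

Row minima: T → -4, M → 1, B → 2; maximin = 2.
Column maxima: Left → 6, Right → 6; minimax = 6.
2 ≠ 6, so there is no saddle point; optimal play is mixed.
T is strictly dominated by M, so Row never plays it.
On the remaining 2×2 (M, B vs Left, Right):
Let Row play M with probability p. Expected payoff against Left: 1p + 6(1−p) = −5p + 6; against Right: 6p + 2(1−p) = 4p + 2.
Setting these equal: −5p + 6 = 4p + 2 ⇒ −9p = -4 ⇒ p = 4/9, and the value is (-5)·(4/9) + 6 = 34/9.
For Column: with q = P(Left), equating M's and B's payoffs gives −5q + 6 = 4q + 2 ⇒ q = 4/9.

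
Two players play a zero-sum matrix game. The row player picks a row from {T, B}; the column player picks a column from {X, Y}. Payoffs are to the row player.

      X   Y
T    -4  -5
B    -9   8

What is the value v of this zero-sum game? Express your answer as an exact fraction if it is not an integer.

Row minima: T → -5, B → -9; maximin = -5.
Column maxima: X → -4, Y → 8; minimax = -4.
-5 ≠ -4, so there is no saddle point; optimal play is mixed.
Let the row player play T with probability p. Expected payoff against X: (-4)p + (-9)(1−p) = 5p − 9; against Y: (-5)p + 8(1−p) = −13p + 8.
Setting these equal: 5p − 9 = −13p + 8 ⇒ 18p = 17 ⇒ p = 17/18, and the value is (5)·(17/18) − 9 = -77/18.
For the column player: with q = P(X), equating T's and B's payoffs gives q − 5 = −17q + 8 ⇒ q = 13/18.

-77/18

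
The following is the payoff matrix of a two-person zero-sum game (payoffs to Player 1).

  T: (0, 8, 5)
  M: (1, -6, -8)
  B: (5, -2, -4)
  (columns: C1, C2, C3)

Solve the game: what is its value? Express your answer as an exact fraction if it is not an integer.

Row minima: T → 0, M → -8, B → -4; maximin = 0.
Column maxima: C1 → 5, C2 → 8, C3 → 5; minimax = 5.
0 ≠ 5, so there is no saddle point; optimal play is mixed.
M is strictly dominated by B, so Player 1 never plays it.
C2 is strictly dominated by C3 (it gives Player 1 strictly more in every row), so Player 2 never plays it.
On the remaining 2×2 (T, B vs C1, C3):
Let Player 1 play T with probability p. Expected payoff against C1: 0p + 5(1−p) = −5p + 5; against C3: 5p + (-4)(1−p) = 9p − 4.
Setting these equal: −5p + 5 = 9p − 4 ⇒ −14p = -9 ⇒ p = 9/14, and the value is (-5)·(9/14) + 5 = 25/14.
For Player 2: with q = P(C1), equating T's and B's payoffs gives −5q + 5 = 9q − 4 ⇒ q = 9/14.

25/14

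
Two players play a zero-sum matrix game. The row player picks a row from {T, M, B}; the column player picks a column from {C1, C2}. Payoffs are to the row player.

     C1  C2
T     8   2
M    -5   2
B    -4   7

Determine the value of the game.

64/17

Row minima: T → 2, M → -5, B → -4; maximin = 2.
Column maxima: C1 → 8, C2 → 7; minimax = 7.
2 ≠ 7, so there is no saddle point; optimal play is mixed.
M is strictly dominated by B, so the row player never plays it.
On the remaining 2×2 (T, B vs C1, C2):
Let the row player play T with probability p. Expected payoff against C1: 8p + (-4)(1−p) = 12p − 4; against C2: 2p + 7(1−p) = −5p + 7.
Setting these equal: 12p − 4 = −5p + 7 ⇒ 17p = 11 ⇒ p = 11/17, and the value is (12)·(11/17) − 4 = 64/17.
For the column player: with q = P(C1), equating T's and B's payoffs gives 6q + 2 = −11q + 7 ⇒ q = 5/17.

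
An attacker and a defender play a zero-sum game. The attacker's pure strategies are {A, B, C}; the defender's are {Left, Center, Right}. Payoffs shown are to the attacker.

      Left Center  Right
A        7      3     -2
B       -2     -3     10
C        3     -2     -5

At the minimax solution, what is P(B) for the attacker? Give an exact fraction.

Row minima: A → -2, B → -3, C → -5; maximin = -2.
Column maxima: Left → 7, Center → 3, Right → 10; minimax = 3.
-2 ≠ 3, so there is no saddle point; optimal play is mixed.
C is strictly dominated by A, so the attacker never plays it.
Left is strictly dominated by Center (it gives the attacker strictly more in every row), so the defender never plays it.
On the remaining 2×2 (A, B vs Center, Right):
Let the attacker play A with probability p. Expected payoff against Center: 3p + (-3)(1−p) = 6p − 3; against Right: (-2)p + 10(1−p) = −12p + 10.
Setting these equal: 6p − 3 = −12p + 10 ⇒ 18p = 13 ⇒ p = 13/18, and the value is (6)·(13/18) − 3 = 4/3.
For the defender: with q = P(Center), equating A's and B's payoffs gives 5q − 2 = −13q + 10 ⇒ q = 2/3.

5/18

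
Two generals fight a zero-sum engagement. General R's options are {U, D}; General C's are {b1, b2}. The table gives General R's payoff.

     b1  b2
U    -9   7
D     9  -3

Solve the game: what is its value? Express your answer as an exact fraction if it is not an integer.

Row minima: U → -9, D → -3; maximin = -3.
Column maxima: b1 → 9, b2 → 7; minimax = 7.
-3 ≠ 7, so there is no saddle point; optimal play is mixed.
Let General R play U with probability p. Expected payoff against b1: (-9)p + 9(1−p) = −18p + 9; against b2: 7p + (-3)(1−p) = 10p − 3.
Setting these equal: −18p + 9 = 10p − 3 ⇒ −28p = -12 ⇒ p = 3/7, and the value is (-18)·(3/7) + 9 = 9/7.
For General C: with q = P(b1), equating U's and D's payoffs gives −16q + 7 = 12q − 3 ⇒ q = 5/14.

9/7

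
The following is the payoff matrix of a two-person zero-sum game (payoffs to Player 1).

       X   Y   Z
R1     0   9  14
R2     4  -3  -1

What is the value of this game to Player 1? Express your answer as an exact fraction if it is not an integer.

Row minima: R1 → 0, R2 → -3; maximin = 0.
Column maxima: X → 4, Y → 9, Z → 14; minimax = 4.
0 ≠ 4, so there is no saddle point; optimal play is mixed.
Z is strictly dominated by Y (it gives Player 1 strictly more in every row), so Player 2 never plays it.
On the remaining 2×2 (R1, R2 vs X, Y):
Let Player 1 play R1 with probability p. Expected payoff against X: 0p + 4(1−p) = −4p + 4; against Y: 9p + (-3)(1−p) = 12p − 3.
Setting these equal: −4p + 4 = 12p − 3 ⇒ −16p = -7 ⇒ p = 7/16, and the value is (-4)·(7/16) + 4 = 9/4.
For Player 2: with q = P(X), equating R1's and R2's payoffs gives −9q + 9 = 7q − 3 ⇒ q = 3/4.

9/4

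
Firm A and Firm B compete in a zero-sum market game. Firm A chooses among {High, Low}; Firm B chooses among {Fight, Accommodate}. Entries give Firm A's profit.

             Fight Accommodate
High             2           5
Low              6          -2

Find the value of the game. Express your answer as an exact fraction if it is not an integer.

Row minima: High → 2, Low → -2; maximin = 2.
Column maxima: Fight → 6, Accommodate → 5; minimax = 5.
2 ≠ 5, so there is no saddle point; optimal play is mixed.
Let Firm A play High with probability p. Expected payoff against Fight: 2p + 6(1−p) = −4p + 6; against Accommodate: 5p + (-2)(1−p) = 7p − 2.
Setting these equal: −4p + 6 = 7p − 2 ⇒ −11p = -8 ⇒ p = 8/11, and the value is (-4)·(8/11) + 6 = 34/11.
For Firm B: with q = P(Fight), equating High's and Low's payoffs gives −3q + 5 = 8q − 2 ⇒ q = 7/11.

34/11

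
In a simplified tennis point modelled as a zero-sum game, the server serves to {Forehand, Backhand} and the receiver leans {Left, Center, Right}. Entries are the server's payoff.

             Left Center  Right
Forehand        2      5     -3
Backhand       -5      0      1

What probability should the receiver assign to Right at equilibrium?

7/11

Row minima: Forehand → -3, Backhand → -5; maximin = -3.
Column maxima: Left → 2, Center → 5, Right → 1; minimax = 1.
-3 ≠ 1, so there is no saddle point; optimal play is mixed.
Center is strictly dominated by Left (it gives the server strictly more in every row), so the receiver never plays it.
On the remaining 2×2 (Forehand, Backhand vs Left, Right):
Let the server play Forehand with probability p. Expected payoff against Left: 2p + (-5)(1−p) = 7p − 5; against Right: (-3)p + 1(1−p) = −4p + 1.
Setting these equal: 7p − 5 = −4p + 1 ⇒ 11p = 6 ⇒ p = 6/11, and the value is (7)·(6/11) − 5 = -13/11.
For the receiver: with q = P(Left), equating Forehand's and Backhand's payoffs gives 5q − 3 = −6q + 1 ⇒ q = 4/11.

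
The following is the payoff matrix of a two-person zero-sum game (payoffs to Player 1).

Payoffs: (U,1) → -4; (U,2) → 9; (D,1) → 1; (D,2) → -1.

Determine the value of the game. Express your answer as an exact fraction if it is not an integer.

1/3

Row minima: U → -4, D → -1; maximin = -1.
Column maxima: 1 → 1, 2 → 9; minimax = 1.
-1 ≠ 1, so there is no saddle point; optimal play is mixed.
Let Player 1 play U with probability p. Expected payoff against 1: (-4)p + 1(1−p) = −5p + 1; against 2: 9p + (-1)(1−p) = 10p − 1.
Setting these equal: −5p + 1 = 10p − 1 ⇒ −15p = -2 ⇒ p = 2/15, and the value is (-5)·(2/15) + 1 = 1/3.
For Player 2: with q = P(1), equating U's and D's payoffs gives −13q + 9 = 2q − 1 ⇒ q = 2/3.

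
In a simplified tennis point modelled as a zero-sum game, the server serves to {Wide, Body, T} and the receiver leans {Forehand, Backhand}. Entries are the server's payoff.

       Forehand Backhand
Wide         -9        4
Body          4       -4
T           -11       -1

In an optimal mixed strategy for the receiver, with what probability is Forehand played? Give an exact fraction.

8/21

Row minima: Wide → -9, Body → -4, T → -11; maximin = -4.
Column maxima: Forehand → 4, Backhand → 4; minimax = 4.
-4 ≠ 4, so there is no saddle point; optimal play is mixed.
T is strictly dominated by Wide, so the server never plays it.
On the remaining 2×2 (Wide, Body vs Forehand, Backhand):
Let the server play Wide with probability p. Expected payoff against Forehand: (-9)p + 4(1−p) = −13p + 4; against Backhand: 4p + (-4)(1−p) = 8p − 4.
Setting these equal: −13p + 4 = 8p − 4 ⇒ −21p = -8 ⇒ p = 8/21, and the value is (-13)·(8/21) + 4 = -20/21.
For the receiver: with q = P(Forehand), equating Wide's and Body's payoffs gives −13q + 4 = 8q − 4 ⇒ q = 8/21.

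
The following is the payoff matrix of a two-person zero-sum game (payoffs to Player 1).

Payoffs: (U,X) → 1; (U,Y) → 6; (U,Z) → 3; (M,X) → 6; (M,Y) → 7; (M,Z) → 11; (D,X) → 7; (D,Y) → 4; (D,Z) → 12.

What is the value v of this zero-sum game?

25/4

Row minima: U → 1, M → 6, D → 4; maximin = 6.
Column maxima: X → 7, Y → 7, Z → 12; minimax = 7.
6 ≠ 7, so there is no saddle point; optimal play is mixed.
U is strictly dominated by M, so Player 1 never plays it.
Z is strictly dominated by X (it gives Player 1 strictly more in every row), so Player 2 never plays it.
On the remaining 2×2 (M, D vs X, Y):
Let Player 1 play M with probability p. Expected payoff against X: 6p + 7(1−p) = −p + 7; against Y: 7p + 4(1−p) = 3p + 4.
Setting these equal: −p + 7 = 3p + 4 ⇒ −4p = -3 ⇒ p = 3/4, and the value is (-1)·(3/4) + 7 = 25/4.
For Player 2: with q = P(X), equating M's and D's payoffs gives −q + 7 = 3q + 4 ⇒ q = 3/4.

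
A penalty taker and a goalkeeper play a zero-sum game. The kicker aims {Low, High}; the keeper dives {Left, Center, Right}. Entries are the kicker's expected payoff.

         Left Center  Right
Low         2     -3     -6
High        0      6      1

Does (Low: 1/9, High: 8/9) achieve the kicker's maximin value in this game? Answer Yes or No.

Yes

Against Left this mix gives (1/9)·2 + (8/9)·0 = 2/9.
Against Center this mix gives (1/9)·(-3) + (8/9)·6 = 5.
Against Right this mix gives (1/9)·(-6) + (8/9)·1 = 2/9.
All of the keeper's active replies (Left, Right) yield 2/9, and no column does worse for the kicker. The mix makes the keeper indifferent and guarantees 2/9, so it is optimal.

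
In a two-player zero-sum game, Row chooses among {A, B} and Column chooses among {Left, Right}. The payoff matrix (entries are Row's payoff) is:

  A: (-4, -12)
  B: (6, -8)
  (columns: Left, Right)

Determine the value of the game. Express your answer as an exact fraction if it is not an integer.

Row minima: A → -12, B → -8; maximin = -8.
Column maxima: Left → 6, Right → -8; minimax = -8.
Since maximin = minimax = -8, there is a saddle point and the value is -8.

-8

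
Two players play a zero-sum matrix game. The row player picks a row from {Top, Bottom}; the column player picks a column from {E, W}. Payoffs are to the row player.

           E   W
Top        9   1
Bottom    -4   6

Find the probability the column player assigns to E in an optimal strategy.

5/18

Row minima: Top → 1, Bottom → -4; maximin = 1.
Column maxima: E → 9, W → 6; minimax = 6.
1 ≠ 6, so there is no saddle point; optimal play is mixed.
Let the row player play Top with probability p. Expected payoff against E: 9p + (-4)(1−p) = 13p − 4; against W: 1p + 6(1−p) = −5p + 6.
Setting these equal: 13p − 4 = −5p + 6 ⇒ 18p = 10 ⇒ p = 5/9, and the value is (13)·(5/9) − 4 = 29/9.
For the column player: with q = P(E), equating Top's and Bottom's payoffs gives 8q + 1 = −10q + 6 ⇒ q = 5/18.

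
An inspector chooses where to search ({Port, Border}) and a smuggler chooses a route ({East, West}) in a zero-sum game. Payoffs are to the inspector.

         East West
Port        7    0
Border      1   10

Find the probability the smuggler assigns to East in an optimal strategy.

5/8

Row minima: Port → 0, Border → 1; maximin = 1.
Column maxima: East → 7, West → 10; minimax = 7.
1 ≠ 7, so there is no saddle point; optimal play is mixed.
Let the inspector play Port with probability p. Expected payoff against East: 7p + 1(1−p) = 6p + 1; against West: 0p + 10(1−p) = −10p + 10.
Setting these equal: 6p + 1 = −10p + 10 ⇒ 16p = 9 ⇒ p = 9/16, and the value is (6)·(9/16) + 1 = 35/8.
For the smuggler: with q = P(East), equating Port's and Border's payoffs gives 7q = −9q + 10 ⇒ q = 5/8.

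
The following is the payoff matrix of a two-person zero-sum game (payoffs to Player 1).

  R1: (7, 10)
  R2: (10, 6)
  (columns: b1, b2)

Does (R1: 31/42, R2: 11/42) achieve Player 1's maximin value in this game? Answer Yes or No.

No

Against b1 this mix gives (31/42)·7 + (11/42)·10 = 109/14.
Against b2 this mix gives (31/42)·10 + (11/42)·6 = 188/21.
Player 2 will play b1, holding Player 1 to 109/14. Shifting weight toward the row that does better against b1 would raise this floor (the equalizing mix achieves 58/7 against both b1 and b2), so the proposed strategy is not optimal.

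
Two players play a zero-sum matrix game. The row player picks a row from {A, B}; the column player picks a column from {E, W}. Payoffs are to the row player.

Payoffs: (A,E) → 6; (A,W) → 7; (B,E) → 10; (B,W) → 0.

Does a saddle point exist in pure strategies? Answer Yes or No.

Row minima: A → 6, B → 0; maximin = 6.
Column maxima: E → 10, W → 7; minimax = 7.
6 ≠ 7, so no pure-strategy equilibrium exists.

No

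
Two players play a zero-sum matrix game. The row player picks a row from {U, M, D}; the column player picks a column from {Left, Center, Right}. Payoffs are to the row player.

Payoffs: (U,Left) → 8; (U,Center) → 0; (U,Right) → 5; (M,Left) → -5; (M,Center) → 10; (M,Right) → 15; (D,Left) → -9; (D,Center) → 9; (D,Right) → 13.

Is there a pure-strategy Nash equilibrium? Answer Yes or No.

No

Row minima: U → 0, M → -5, D → -9; maximin = 0.
Column maxima: Left → 8, Center → 10, Right → 15; minimax = 8.
0 ≠ 8, so no pure-strategy equilibrium exists.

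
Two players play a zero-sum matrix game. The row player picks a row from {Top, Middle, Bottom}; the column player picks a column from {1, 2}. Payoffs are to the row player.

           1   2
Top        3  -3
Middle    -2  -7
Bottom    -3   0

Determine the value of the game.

-1

Row minima: Top → -3, Middle → -7, Bottom → -3; maximin = -3.
Column maxima: 1 → 3, 2 → 0; minimax = 0.
-3 ≠ 0, so there is no saddle point; optimal play is mixed.
Middle is strictly dominated by Top, so the row player never plays it.
On the remaining 2×2 (Top, Bottom vs 1, 2):
Let the row player play Top with probability p. Expected payoff against 1: 3p + (-3)(1−p) = 6p − 3; against 2: (-3)p + 0(1−p) = −3p.
Setting these equal: 6p − 3 = −3p ⇒ 9p = 3 ⇒ p = 1/3, and the value is (6)·(1/3) − 3 = -1.
For the column player: with q = P(1), equating Top's and Bottom's payoffs gives 6q − 3 = −3q ⇒ q = 1/3.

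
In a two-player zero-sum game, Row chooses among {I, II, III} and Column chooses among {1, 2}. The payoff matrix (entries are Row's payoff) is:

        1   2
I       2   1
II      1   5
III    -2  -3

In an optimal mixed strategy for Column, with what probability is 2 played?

1/5

Row minima: I → 1, II → 1, III → -3; maximin = 1.
Column maxima: 1 → 2, 2 → 5; minimax = 2.
1 ≠ 2, so there is no saddle point; optimal play is mixed.
III is strictly dominated by I, so Row never plays it.
On the remaining 2×2 (I, II vs 1, 2):
Let Row play I with probability p. Expected payoff against 1: 2p + 1(1−p) = p + 1; against 2: 1p + 5(1−p) = −4p + 5.
Setting these equal: p + 1 = −4p + 5 ⇒ 5p = 4 ⇒ p = 4/5, and the value is (1)·(4/5) + 1 = 9/5.
For Column: with q = P(1), equating I's and II's payoffs gives q + 1 = −4q + 5 ⇒ q = 4/5.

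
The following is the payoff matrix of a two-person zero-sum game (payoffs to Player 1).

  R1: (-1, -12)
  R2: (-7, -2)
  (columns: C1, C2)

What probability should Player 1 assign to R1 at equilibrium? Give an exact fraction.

5/16

Row minima: R1 → -12, R2 → -7; maximin = -7.
Column maxima: C1 → -1, C2 → -2; minimax = -2.
-7 ≠ -2, so there is no saddle point; optimal play is mixed.
Let Player 1 play R1 with probability p. Expected payoff against C1: (-1)p + (-7)(1−p) = 6p − 7; against C2: (-12)p + (-2)(1−p) = −10p − 2.
Setting these equal: 6p − 7 = −10p − 2 ⇒ 16p = 5 ⇒ p = 5/16, and the value is (6)·(5/16) − 7 = -41/8.
For Player 2: with q = P(C1), equating R1's and R2's payoffs gives 11q − 12 = −5q − 2 ⇒ q = 5/8.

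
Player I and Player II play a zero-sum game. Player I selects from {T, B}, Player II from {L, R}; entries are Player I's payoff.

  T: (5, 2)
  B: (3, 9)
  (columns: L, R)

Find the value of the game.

Row minima: T → 2, B → 3; maximin = 3.
Column maxima: L → 5, R → 9; minimax = 5.
3 ≠ 5, so there is no saddle point; optimal play is mixed.
Let Player I play T with probability p. Expected payoff against L: 5p + 3(1−p) = 2p + 3; against R: 2p + 9(1−p) = −7p + 9.
Setting these equal: 2p + 3 = −7p + 9 ⇒ 9p = 6 ⇒ p = 2/3, and the value is (2)·(2/3) + 3 = 13/3.
For Player II: with q = P(L), equating T's and B's payoffs gives 3q + 2 = −6q + 9 ⇒ q = 7/9.

13/3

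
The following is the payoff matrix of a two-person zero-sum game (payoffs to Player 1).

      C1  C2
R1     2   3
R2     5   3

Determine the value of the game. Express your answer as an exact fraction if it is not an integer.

3

Row minima: R1 → 2, R2 → 3; maximin = 3.
Column maxima: C1 → 5, C2 → 3; minimax = 3.
Since maximin = minimax = 3, there is a saddle point and the value is 3.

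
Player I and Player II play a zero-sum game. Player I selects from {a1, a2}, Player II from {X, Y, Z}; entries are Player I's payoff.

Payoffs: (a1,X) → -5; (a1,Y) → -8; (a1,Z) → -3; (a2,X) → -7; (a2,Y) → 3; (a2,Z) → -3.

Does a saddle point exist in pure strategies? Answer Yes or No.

No

Row minima: a1 → -8, a2 → -7; maximin = -7.
Column maxima: X → -5, Y → 3, Z → -3; minimax = -5.
-7 ≠ -5, so no pure-strategy equilibrium exists.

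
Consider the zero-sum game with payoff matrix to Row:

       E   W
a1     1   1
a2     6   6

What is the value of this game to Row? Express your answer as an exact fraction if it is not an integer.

6

Row minima: a1 → 1, a2 → 6; maximin = 6.
Column maxima: E → 6, W → 6; minimax = 6.
Since maximin = minimax = 6, there is a saddle point and the value is 6.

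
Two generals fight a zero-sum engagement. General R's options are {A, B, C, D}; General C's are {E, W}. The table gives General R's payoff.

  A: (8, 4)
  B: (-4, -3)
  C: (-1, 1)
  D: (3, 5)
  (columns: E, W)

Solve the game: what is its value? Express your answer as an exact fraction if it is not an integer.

14/3

Row minima: A → 4, B → -4, C → -1, D → 3; maximin = 4.
Column maxima: E → 8, W → 5; minimax = 5.
4 ≠ 5, so there is no saddle point; optimal play is mixed.
B is strictly dominated by A, so General R never plays it.
C is strictly dominated by A, so General R never plays it.
On the remaining 2×2 (A, D vs E, W):
Let General R play A with probability p. Expected payoff against E: 8p + 3(1−p) = 5p + 3; against W: 4p + 5(1−p) = −p + 5.
Setting these equal: 5p + 3 = −p + 5 ⇒ 6p = 2 ⇒ p = 1/3, and the value is (5)·(1/3) + 3 = 14/3.
For General C: with q = P(E), equating A's and D's payoffs gives 4q + 4 = −2q + 5 ⇒ q = 1/6.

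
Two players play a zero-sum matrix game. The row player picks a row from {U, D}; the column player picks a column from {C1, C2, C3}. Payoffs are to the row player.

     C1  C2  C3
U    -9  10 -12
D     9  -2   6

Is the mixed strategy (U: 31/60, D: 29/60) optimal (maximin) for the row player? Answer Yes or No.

Against C1 this mix gives (31/60)·(-9) + (29/60)·9 = -3/10.
Against C2 this mix gives (31/60)·10 + (29/60)·(-2) = 21/5.
Against C3 this mix gives (31/60)·(-12) + (29/60)·6 = -33/10.
The column player will play C3, holding the row player to -33/10. Shifting weight toward the row that does better against C3 would raise this floor (the equalizing mix achieves 6/5 against both C3 and C2), so the proposed strategy is not optimal.

No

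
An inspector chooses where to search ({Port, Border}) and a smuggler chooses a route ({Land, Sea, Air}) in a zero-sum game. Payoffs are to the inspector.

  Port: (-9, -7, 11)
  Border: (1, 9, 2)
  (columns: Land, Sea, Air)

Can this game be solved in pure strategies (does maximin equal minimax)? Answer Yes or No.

Yes

Row minima: Port → -9, Border → 1; maximin = 1.
Column maxima: Land → 1, Sea → 9, Air → 11; minimax = 1.
maximin = minimax = 1, so a saddle point exists.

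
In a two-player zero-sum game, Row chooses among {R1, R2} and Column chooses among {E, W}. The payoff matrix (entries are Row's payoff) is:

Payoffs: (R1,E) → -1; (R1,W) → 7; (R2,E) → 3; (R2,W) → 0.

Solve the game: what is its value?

21/11

Row minima: R1 → -1, R2 → 0; maximin = 0.
Column maxima: E → 3, W → 7; minimax = 3.
0 ≠ 3, so there is no saddle point; optimal play is mixed.
Let Row play R1 with probability p. Expected payoff against E: (-1)p + 3(1−p) = −4p + 3; against W: 7p + 0(1−p) = 7p.
Setting these equal: −4p + 3 = 7p ⇒ −11p = -3 ⇒ p = 3/11, and the value is (-4)·(3/11) + 3 = 21/11.
For Column: with q = P(E), equating R1's and R2's payoffs gives −8q + 7 = 3q ⇒ q = 7/11.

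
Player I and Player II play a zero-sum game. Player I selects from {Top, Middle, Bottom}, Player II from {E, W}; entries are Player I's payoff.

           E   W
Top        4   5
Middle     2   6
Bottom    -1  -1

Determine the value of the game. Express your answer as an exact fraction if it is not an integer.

Row minima: Top → 4, Middle → 2, Bottom → -1; maximin = 4.
Column maxima: E → 4, W → 6; minimax = 4.
Since maximin = minimax = 4, there is a saddle point and the value is 4.

4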